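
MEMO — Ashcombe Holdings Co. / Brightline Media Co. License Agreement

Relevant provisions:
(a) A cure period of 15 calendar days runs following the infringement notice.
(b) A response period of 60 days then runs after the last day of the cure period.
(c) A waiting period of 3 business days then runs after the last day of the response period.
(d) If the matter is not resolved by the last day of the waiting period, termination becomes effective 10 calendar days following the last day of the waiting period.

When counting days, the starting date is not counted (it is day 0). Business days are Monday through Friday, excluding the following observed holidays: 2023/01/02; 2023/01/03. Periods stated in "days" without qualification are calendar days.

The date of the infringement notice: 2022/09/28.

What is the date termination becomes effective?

2022/12/25

The last day of the cure period: 2022/09/28 + 15 days = 2022/10/13.
The last day of the response period: 60 calendar days after 2022/10/13 is 2022/12/12.
The last day of the waiting period: counting 3 business days from Monday, 2022/12/12 (Dec 13, Dec 14, Dec 15, skipping weekends) reaches Thursday, 2022/12/15.
Adding 10 calendar days to 2022/12/15 gives 2022/12/25, which is the date termination becomes effective.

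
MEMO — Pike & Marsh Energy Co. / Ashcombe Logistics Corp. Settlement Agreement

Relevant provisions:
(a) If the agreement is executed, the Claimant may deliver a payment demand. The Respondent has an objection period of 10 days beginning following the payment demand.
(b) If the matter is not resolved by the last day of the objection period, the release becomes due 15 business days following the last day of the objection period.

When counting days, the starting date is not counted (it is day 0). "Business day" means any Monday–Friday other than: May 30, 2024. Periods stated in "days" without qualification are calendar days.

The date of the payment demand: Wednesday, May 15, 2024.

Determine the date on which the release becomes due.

Jun 17, 2024

The last day of the objection period: 10 calendar days after May 15, 2024 is May 25, 2024.
The date on which the release becomes due: 15 business days after Saturday, May 25, 2024, skipping weekends and the listed holiday on May 30 — May 27, May 28, May 29, May 31, …, Jun 13, Jun 14, Jun 17 — lands on Monday, Jun 17, 2024.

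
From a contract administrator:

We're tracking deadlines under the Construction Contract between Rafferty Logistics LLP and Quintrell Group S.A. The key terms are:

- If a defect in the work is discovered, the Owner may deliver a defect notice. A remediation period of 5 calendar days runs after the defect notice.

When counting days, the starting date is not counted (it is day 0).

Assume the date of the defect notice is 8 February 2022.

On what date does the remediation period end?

13 February 2022

Adding 5 calendar days to 8 February 2022 gives 13 February 2022, which is the last day of the remediation period.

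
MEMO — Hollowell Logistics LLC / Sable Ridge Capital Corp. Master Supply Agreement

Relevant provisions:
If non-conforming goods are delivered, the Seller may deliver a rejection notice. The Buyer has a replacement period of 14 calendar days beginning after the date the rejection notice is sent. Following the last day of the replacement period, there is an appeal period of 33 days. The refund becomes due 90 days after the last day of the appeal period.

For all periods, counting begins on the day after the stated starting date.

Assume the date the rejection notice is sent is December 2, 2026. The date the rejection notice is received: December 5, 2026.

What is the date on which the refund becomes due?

Adding 14 calendar days to December 2, 2026 gives December 16, 2026, which is the last day of the replacement period.
The last day of the appeal period: 33 calendar days after December 16, 2026 is January 18, 2027.
Adding 90 calendar days to January 18, 2027 gives April 18, 2027, which is the date on which the refund becomes due.

April 18, 2027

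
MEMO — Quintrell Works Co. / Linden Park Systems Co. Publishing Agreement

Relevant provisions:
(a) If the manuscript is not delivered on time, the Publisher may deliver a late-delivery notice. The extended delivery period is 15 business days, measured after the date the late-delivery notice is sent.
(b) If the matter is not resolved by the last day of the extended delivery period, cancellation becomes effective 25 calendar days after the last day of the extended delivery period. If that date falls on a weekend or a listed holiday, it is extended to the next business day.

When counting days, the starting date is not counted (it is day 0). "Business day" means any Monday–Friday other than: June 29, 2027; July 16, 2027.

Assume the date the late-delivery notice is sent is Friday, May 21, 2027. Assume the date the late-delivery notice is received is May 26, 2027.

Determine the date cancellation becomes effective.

July 6, 2027

The last day of the extended delivery period: counting 15 business days from Friday, May 21, 2027 (May 24, May 25, May 26, May 27, …, Jun 9, Jun 10, Jun 11, skipping weekends) reaches Friday, June 11, 2027.
The date cancellation becomes effective: 25 calendar days after June 11, 2027 is July 6, 2027. July 6, 2027 is a Tuesday and is not a listed holiday, so no roll-forward applies.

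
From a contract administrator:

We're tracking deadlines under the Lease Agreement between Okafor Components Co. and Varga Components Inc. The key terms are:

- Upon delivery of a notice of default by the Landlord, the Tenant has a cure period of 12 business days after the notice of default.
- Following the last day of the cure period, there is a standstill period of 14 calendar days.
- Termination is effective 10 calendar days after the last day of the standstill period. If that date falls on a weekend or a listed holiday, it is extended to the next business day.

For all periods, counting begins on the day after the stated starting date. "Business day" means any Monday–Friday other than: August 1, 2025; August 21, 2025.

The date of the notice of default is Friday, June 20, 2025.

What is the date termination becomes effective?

August 4, 2025

The last day of the cure period: 12 business days after Friday, June 20, 2025, skipping weekends — Jun 23, Jun 24, Jun 25, Jun 26, …, Jul 4, Jul 7, Jul 8 — lands on Tuesday, July 8, 2025.
The last day of the standstill period: 14 calendar days after July 8, 2025 is July 22, 2025.
Adding 10 calendar days to July 22, 2025 gives August 1, 2025, which is the date termination becomes effective. That falls on Friday, a listed holiday, so it rolls to the next business day, Monday, August 4, 2025.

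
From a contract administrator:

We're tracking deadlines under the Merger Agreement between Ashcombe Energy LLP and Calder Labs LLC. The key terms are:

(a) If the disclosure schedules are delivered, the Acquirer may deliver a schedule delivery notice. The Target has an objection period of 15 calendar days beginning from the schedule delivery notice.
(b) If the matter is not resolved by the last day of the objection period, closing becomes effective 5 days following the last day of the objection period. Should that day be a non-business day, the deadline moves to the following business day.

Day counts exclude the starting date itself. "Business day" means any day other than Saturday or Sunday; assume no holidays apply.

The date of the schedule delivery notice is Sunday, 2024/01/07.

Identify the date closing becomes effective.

Adding 15 calendar days to 2024/01/07 gives 2024/01/22, which is the last day of the objection period.
Adding 5 calendar days to 2024/01/22 gives 2024/01/27, which is the date closing becomes effective. That falls on a Saturday, so it rolls to the next business day, Monday, 2024/01/29.

2024/01/29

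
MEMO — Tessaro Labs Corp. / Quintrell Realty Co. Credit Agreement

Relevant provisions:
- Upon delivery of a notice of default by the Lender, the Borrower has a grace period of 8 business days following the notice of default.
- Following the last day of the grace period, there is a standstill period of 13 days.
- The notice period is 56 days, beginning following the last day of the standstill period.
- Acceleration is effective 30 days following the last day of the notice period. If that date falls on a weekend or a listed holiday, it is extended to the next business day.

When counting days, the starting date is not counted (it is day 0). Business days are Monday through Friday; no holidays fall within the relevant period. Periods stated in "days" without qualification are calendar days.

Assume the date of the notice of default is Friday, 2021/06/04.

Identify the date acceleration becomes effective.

The last day of the grace period: 8 business days after Friday, 2021/06/04, skipping weekends — Jun 7, Jun 8, Jun 9, Jun 10, Jun 11, Jun 14, Jun 15, Jun 16 — lands on Wednesday, 2021/06/16.
Adding 13 calendar days to 2021/06/16 gives 2021/06/29, which is the last day of the standstill period.
Adding 56 calendar days to 2021/06/29 gives 2021/08/24, which is the last day of the notice period.
The date acceleration becomes effective: 2021/08/24 + 30 days = 2021/09/23. 2021/09/23 is a Thursday, so no roll-forward applies.

2021/09/23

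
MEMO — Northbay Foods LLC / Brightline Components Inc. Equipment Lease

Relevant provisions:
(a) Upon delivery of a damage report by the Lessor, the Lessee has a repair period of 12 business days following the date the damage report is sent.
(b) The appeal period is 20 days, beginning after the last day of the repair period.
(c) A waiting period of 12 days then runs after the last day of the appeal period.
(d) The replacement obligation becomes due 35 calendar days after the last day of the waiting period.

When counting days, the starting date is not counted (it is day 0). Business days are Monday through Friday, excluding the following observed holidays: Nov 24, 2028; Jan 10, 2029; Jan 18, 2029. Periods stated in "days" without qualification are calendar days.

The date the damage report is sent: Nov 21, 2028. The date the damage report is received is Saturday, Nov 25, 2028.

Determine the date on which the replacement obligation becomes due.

The last day of the repair period: 12 business days after Tuesday, Nov 21, 2028, skipping weekends and the listed holiday on Nov 24 — Nov 22, Nov 23, Nov 27, Nov 28, …, Dec 6, Dec 7, Dec 8 — lands on Friday, Dec 8, 2028.
The last day of the appeal period: Dec 8, 2028 + 20 days = Dec 28, 2028.
The last day of the waiting period: 12 calendar days after Dec 28, 2028 is Jan 9, 2029.
The date on which the replacement obligation becomes due: Jan 9, 2029 + 35 days = Feb 13, 2029.

Feb 13, 2029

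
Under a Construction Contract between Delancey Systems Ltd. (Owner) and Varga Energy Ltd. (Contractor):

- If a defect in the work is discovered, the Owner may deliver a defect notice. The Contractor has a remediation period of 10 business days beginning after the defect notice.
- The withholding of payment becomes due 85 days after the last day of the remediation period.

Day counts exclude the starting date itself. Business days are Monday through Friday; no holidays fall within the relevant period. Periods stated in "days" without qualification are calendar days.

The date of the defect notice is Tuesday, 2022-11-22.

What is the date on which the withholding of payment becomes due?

2023-03-01

From Tuesday, 2022-11-22, 10 business days (Nov 23, Nov 24, Nov 25, Nov 28, Nov 29, Nov 30, Dec 1, Dec 2, Dec 5, Dec 6, skipping weekends) brings us to Tuesday, 2022-12-06, which is the last day of the remediation period.
Adding 85 calendar days to 2022-12-06 gives 2023-03-01, which is the date on which the withholding of payment becomes due.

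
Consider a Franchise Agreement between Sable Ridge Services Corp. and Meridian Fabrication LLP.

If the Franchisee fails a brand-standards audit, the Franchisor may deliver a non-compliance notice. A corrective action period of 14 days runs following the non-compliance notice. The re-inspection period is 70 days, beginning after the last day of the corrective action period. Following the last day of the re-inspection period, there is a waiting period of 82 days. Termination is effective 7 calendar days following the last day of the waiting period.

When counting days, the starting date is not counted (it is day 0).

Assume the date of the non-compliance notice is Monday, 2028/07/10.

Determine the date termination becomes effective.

2028/12/30

The last day of the corrective action period: 2028/07/10 + 14 days = 2028/07/24.
The last day of the re-inspection period: 70 calendar days after 2028/07/24 is 2028/10/02.
Adding 82 calendar days to 2028/10/02 gives 2028/12/23, which is the last day of the waiting period.
The date termination becomes effective: 7 calendar days after 2028/12/23 is 2028/12/30.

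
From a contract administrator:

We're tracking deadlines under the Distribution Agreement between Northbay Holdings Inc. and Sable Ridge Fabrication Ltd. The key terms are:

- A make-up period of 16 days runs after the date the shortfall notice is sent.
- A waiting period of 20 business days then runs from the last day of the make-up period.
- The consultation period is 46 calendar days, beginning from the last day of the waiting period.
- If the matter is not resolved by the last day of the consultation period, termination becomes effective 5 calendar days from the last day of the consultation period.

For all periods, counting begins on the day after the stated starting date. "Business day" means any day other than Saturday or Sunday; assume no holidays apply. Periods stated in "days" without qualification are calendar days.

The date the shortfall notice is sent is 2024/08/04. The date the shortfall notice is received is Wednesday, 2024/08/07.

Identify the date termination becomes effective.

2024/11/07

The last day of the make-up period: 16 calendar days after 2024/08/04 is 2024/08/20.
The last day of the waiting period: 20 business days after Tuesday, 2024/08/20, skipping weekends — Aug 21, Aug 22, Aug 23, Aug 26, …, Sep 13, Sep 16, Sep 17 — lands on Tuesday, 2024/09/17.
Adding 46 calendar days to 2024/09/17 gives 2024/11/02, which is the last day of the consultation period.
The date termination becomes effective: 5 calendar days after 2024/11/02 is 2024/11/07.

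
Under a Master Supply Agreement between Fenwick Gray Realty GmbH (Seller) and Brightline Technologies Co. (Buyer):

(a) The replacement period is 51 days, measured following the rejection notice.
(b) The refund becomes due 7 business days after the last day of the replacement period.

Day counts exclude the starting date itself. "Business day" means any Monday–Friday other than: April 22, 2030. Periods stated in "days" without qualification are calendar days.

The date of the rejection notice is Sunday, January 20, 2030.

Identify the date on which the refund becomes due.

The last day of the replacement period: January 20, 2030 + 51 days = March 12, 2030.
From Tuesday, March 12, 2030, 7 business days (Mar 13, Mar 14, Mar 15, Mar 18, Mar 19, Mar 20, Mar 21, skipping weekends) brings us to Thursday, March 21, 2030, which is the date on which the refund becomes due.

March 21, 2030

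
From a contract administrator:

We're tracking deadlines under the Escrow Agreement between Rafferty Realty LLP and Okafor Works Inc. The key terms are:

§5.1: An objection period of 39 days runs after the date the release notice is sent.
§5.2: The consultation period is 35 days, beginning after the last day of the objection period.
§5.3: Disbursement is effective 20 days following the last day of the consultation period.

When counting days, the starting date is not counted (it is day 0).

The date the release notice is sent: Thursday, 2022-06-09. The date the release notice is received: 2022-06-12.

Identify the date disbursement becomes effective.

2022-09-11

The last day of the objection period: 2022-06-09 + 39 days = 2022-07-18.
The last day of the consultation period: 2022-07-18 + 35 days = 2022-08-22.
The date disbursement becomes effective: 2022-08-22 + 20 days = 2022-09-11.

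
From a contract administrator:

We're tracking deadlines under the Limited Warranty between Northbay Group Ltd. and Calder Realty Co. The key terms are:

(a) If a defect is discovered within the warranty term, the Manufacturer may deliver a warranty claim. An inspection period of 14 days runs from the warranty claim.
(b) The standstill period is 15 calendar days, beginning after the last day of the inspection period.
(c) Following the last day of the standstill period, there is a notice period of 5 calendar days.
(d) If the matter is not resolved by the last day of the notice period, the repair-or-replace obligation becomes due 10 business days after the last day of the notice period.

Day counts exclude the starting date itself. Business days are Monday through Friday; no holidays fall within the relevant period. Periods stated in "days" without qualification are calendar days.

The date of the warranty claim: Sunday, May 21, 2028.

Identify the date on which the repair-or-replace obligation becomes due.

Adding 14 calendar days to May 21, 2028 gives Jun 4, 2028, which is the last day of the inspection period.
The last day of the standstill period: Jun 4, 2028 + 15 days = Jun 19, 2028.
The last day of the notice period: Jun 19, 2028 + 5 days = Jun 24, 2028.
From Saturday, Jun 24, 2028, 10 business days (Jun 26, Jun 27, Jun 28, Jun 29, Jun 30, Jul 3, Jul 4, Jul 5, Jul 6, Jul 7, skipping weekends) brings us to Friday, Jul 7, 2028, which is the date on which the repair-or-replace obligation becomes due.

Jul 7, 2028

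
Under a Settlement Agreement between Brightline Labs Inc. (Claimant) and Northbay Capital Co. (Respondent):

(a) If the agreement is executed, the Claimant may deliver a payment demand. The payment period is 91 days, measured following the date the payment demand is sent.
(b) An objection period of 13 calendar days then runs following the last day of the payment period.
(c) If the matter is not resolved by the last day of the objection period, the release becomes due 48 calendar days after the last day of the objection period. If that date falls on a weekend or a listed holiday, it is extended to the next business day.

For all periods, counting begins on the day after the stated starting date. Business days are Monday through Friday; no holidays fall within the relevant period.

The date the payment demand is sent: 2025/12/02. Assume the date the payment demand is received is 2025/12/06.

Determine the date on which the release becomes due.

2026/05/04

Adding 91 calendar days to 2025/12/02 gives 2026/03/03, which is the last day of the payment period.
The last day of the objection period: 2026/03/03 + 13 days = 2026/03/16.
The date on which the release becomes due: 48 calendar days after 2026/03/16 is 2026/05/03. That falls on a Sunday, so it rolls to the next business day, Monday, 2026/05/04.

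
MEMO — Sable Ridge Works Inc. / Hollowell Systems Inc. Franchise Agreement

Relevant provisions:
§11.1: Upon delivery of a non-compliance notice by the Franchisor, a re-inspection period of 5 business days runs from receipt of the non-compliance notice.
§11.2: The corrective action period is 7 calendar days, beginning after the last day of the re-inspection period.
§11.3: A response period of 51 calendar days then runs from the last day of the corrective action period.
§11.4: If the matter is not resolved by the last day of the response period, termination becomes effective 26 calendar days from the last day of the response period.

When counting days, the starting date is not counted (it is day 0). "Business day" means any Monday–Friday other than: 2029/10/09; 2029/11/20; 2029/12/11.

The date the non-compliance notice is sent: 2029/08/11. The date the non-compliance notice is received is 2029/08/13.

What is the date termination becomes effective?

2029/11/12

The last day of the re-inspection period: counting 5 business days from Monday, 2029/08/13 (Aug 14, Aug 15, Aug 16, Aug 17, Aug 20, skipping weekends) reaches Monday, 2029/08/20.
The last day of the corrective action period: 2029/08/20 + 7 days = 2029/08/27.
The last day of the response period: 2029/08/27 + 51 days = 2029/10/17.
The date termination becomes effective: 2029/10/17 + 26 days = 2029/11/12.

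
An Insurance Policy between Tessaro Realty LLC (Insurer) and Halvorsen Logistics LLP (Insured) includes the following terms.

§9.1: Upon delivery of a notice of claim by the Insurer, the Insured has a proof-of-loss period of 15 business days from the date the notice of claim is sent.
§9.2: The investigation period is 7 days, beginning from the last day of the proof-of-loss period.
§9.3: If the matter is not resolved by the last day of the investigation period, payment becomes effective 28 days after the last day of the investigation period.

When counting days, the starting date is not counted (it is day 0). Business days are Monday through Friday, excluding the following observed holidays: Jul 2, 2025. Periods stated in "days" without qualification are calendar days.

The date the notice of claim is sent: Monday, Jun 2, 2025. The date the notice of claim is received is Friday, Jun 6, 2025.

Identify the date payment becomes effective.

Jul 28, 2025

The last day of the proof-of-loss period: 15 business days after Monday, Jun 2, 2025, skipping weekends — Jun 3, Jun 4, Jun 5, Jun 6, …, Jun 19, Jun 20, Jun 23 — lands on Monday, Jun 23, 2025.
The last day of the investigation period: Jun 23, 2025 + 7 days = Jun 30, 2025.
The date payment becomes effective: Jun 30, 2025 + 28 days = Jul 28, 2025.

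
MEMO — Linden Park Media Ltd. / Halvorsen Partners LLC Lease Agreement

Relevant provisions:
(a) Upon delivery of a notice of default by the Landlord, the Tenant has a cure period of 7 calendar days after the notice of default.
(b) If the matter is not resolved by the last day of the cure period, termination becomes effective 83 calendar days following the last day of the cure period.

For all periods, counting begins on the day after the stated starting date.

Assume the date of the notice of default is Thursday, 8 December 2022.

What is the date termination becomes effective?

8 March 2023

The last day of the cure period: 7 calendar days after 8 December 2022 is 15 December 2022.
Adding 83 calendar days to 15 December 2022 gives 8 March 2023, which is the date termination becomes effective.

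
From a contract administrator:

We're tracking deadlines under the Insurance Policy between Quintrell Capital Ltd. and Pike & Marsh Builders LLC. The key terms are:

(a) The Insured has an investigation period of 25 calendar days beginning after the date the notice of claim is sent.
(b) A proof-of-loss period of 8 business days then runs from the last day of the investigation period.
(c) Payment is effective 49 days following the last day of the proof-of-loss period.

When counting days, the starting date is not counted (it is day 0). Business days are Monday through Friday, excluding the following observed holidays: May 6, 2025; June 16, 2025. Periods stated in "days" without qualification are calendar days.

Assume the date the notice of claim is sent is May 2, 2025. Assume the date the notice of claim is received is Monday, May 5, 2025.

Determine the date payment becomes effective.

July 25, 2025

Adding 25 calendar days to May 2, 2025 gives May 27, 2025, which is the last day of the investigation period.
The last day of the proof-of-loss period: 8 business days after Tuesday, May 27, 2025, skipping weekends — May 28, May 29, May 30, Jun 2, Jun 3, Jun 4, Jun 5, Jun 6 — lands on Friday, June 6, 2025.
Adding 49 calendar days to June 6, 2025 gives July 25, 2025, which is the date payment becomes effective.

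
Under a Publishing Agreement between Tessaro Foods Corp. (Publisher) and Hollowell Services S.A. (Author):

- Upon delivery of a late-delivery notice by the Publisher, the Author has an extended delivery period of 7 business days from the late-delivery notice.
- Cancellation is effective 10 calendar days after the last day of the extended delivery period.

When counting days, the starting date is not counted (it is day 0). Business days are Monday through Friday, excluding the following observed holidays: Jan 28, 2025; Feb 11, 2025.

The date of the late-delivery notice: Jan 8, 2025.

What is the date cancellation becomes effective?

The last day of the extended delivery period: counting 7 business days from Wednesday, Jan 8, 2025 (Jan 9, Jan 10, Jan 13, Jan 14, Jan 15, Jan 16, Jan 17, skipping weekends) reaches Friday, Jan 17, 2025.
The date cancellation becomes effective: Jan 17, 2025 + 10 days = Jan 27, 2025.

Jan 27, 2025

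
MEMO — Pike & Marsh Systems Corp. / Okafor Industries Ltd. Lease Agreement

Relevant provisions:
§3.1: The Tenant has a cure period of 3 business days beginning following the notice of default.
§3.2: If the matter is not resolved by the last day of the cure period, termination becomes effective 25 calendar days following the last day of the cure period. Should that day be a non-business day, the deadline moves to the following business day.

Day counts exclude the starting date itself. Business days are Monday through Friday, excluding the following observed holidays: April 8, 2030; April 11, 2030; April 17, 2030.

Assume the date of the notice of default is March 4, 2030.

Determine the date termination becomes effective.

April 1, 2030

From Monday, March 4, 2030, 3 business days (Mar 5, Mar 6, Mar 7, skipping weekends) brings us to Thursday, March 7, 2030, which is the last day of the cure period.
Adding 25 calendar days to March 7, 2030 gives April 1, 2030, which is the date termination becomes effective. April 1, 2030 is a Monday and is not a listed holiday, so no roll-forward applies.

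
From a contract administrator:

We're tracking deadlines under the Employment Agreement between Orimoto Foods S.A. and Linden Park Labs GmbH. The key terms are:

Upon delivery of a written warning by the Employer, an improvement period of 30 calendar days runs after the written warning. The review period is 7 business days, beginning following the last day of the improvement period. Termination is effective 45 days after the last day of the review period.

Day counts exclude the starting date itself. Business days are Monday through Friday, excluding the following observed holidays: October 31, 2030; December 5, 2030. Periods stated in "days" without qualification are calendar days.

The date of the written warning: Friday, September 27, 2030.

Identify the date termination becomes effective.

December 21, 2030

The last day of the improvement period: September 27, 2030 + 30 days = October 27, 2030.
From Sunday, October 27, 2030, 7 business days (Oct 28, Oct 29, Oct 30, Nov 1, Nov 4, Nov 5, Nov 6, skipping weekends and the listed holiday on Oct 31) brings us to Wednesday, November 6, 2030, which is the last day of the review period.
The date termination becomes effective: November 6, 2030 + 45 days = December 21, 2030.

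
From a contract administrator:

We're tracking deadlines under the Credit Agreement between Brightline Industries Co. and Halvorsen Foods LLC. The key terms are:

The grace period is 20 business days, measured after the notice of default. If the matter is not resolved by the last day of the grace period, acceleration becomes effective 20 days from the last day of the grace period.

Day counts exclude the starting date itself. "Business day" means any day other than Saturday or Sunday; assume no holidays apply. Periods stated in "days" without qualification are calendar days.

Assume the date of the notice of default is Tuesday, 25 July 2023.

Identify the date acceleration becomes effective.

11 September 2023

The last day of the grace period: 20 business days after Tuesday, 25 July 2023, skipping weekends — Jul 26, Jul 27, Jul 28, Jul 31, …, Aug 18, Aug 21, Aug 22 — lands on Tuesday, 22 August 2023.
The date acceleration becomes effective: 22 August 2023 + 20 days = 11 September 2023.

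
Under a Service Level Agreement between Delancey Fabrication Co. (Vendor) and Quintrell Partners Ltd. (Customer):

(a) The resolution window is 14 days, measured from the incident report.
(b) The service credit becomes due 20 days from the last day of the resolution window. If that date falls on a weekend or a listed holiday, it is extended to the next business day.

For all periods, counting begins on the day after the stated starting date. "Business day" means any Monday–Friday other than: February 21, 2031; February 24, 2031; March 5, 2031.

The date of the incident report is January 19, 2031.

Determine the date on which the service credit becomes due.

The last day of the resolution window: January 19, 2031 + 14 days = February 2, 2031.
Adding 20 calendar days to February 2, 2031 gives February 22, 2031, which is the date on which the service credit becomes due. That falls on a Saturday, so it rolls to the next business day, Tuesday, February 25, 2031.

February 25, 2031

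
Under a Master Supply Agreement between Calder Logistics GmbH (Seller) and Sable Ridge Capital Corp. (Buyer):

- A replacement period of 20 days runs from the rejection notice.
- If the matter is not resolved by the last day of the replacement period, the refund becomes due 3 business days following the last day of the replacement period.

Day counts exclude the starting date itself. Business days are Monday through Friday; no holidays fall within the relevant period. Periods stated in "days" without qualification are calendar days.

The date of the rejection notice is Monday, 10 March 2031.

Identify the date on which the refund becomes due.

The last day of the replacement period: 10 March 2031 + 20 days = 30 March 2031.
The date on which the refund becomes due: counting 3 business days from Sunday, 30 March 2031 (Mar 31, Apr 1, Apr 2, skipping weekends) reaches Wednesday, 2 April 2031.

2 April 2031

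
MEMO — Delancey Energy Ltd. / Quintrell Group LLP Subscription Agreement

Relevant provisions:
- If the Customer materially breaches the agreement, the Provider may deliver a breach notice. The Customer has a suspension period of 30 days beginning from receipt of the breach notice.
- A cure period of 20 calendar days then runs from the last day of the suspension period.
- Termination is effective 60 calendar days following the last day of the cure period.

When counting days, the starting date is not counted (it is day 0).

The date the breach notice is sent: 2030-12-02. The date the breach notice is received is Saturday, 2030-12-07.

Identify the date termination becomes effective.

2031-03-27

The last day of the suspension period: 2030-12-07 + 30 days = 2031-01-06.
The last day of the cure period: 20 calendar days after 2031-01-06 is 2031-01-26.
The date termination becomes effective: 2031-01-26 + 60 days = 2031-03-27.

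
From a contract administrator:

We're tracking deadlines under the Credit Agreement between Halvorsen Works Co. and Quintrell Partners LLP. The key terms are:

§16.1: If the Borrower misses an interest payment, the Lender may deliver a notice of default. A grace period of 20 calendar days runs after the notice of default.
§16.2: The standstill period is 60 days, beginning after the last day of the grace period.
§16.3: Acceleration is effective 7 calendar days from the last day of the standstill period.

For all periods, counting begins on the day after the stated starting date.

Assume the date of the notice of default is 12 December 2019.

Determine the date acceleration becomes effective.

The last day of the grace period: 12 December 2019 + 20 days = 1 January 2020.
Adding 60 calendar days to 1 January 2020 gives 1 March 2020, which is the last day of the standstill period.
The date acceleration becomes effective: 1 March 2020 + 7 days = 8 March 2020.

8 March 2020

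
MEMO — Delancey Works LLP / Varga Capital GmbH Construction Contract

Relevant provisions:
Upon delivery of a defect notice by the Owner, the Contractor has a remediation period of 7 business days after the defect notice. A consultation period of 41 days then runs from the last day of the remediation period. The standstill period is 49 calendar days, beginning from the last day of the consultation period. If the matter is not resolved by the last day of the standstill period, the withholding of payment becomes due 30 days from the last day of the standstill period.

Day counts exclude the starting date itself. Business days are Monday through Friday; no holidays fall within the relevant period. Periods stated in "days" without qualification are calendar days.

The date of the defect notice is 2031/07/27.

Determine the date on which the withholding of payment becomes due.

2031/12/03

The last day of the remediation period: 7 business days after Sunday, 2031/07/27, skipping weekends — Jul 28, Jul 29, Jul 30, Jul 31, Aug 1, Aug 4, Aug 5 — lands on Tuesday, 2031/08/05.
The last day of the consultation period: 41 calendar days after 2031/08/05 is 2031/09/15.
The last day of the standstill period: 49 calendar days after 2031/09/15 is 2031/11/03.
The date on which the withholding of payment becomes due: 30 calendar days after 2031/11/03 is 2031/12/03.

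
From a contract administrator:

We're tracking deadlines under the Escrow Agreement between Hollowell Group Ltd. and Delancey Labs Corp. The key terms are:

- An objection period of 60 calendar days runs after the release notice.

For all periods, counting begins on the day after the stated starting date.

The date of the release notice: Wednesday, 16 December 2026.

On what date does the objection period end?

Adding 60 calendar days to 16 December 2026 gives 14 February 2027, which is the last day of the objection period.

14 February 2027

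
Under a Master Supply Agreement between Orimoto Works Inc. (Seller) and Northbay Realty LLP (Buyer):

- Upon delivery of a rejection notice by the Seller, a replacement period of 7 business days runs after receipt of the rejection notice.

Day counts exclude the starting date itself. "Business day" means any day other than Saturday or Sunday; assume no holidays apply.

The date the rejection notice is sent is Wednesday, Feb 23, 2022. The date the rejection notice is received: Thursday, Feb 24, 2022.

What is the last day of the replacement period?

From Thursday, Feb 24, 2022, 7 business days (Feb 25, Feb 28, Mar 1, Mar 2, Mar 3, Mar 4, Mar 7, skipping weekends) brings us to Monday, Mar 7, 2022, which is the last day of the replacement period.

Mar 7, 2022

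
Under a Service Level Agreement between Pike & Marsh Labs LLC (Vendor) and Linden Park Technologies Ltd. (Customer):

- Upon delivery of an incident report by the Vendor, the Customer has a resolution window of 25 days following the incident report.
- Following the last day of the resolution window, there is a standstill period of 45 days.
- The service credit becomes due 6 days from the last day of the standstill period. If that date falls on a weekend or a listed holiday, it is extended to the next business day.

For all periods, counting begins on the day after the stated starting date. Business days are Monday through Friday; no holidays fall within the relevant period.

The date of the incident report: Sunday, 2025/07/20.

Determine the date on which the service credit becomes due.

The last day of the resolution window: 2025/07/20 + 25 days = 2025/08/14.
The last day of the standstill period: 45 calendar days after 2025/08/14 is 2025/09/28.
Adding 6 calendar days to 2025/09/28 gives 2025/10/04, which is the date on which the service credit becomes due. That falls on a Saturday, so it rolls to the next business day, Monday, 2025/10/06.

2025/10/06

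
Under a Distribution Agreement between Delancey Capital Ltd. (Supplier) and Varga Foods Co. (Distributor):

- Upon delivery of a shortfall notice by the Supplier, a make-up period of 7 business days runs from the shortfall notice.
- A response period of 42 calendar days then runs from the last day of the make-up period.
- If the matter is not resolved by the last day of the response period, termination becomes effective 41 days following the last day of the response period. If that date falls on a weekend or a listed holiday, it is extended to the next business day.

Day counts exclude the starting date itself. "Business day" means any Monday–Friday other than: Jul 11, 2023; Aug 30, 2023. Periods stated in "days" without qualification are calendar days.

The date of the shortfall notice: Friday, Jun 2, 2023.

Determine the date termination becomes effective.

Sep 4, 2023

The last day of the make-up period: counting 7 business days from Friday, Jun 2, 2023 (Jun 5, Jun 6, Jun 7, Jun 8, Jun 9, Jun 12, Jun 13, skipping weekends) reaches Tuesday, Jun 13, 2023.
The last day of the response period: 42 calendar days after Jun 13, 2023 is Jul 25, 2023.
The date termination becomes effective: 41 calendar days after Jul 25, 2023 is Sep 4, 2023. Sep 4, 2023 is a Monday and is not a listed holiday, so no roll-forward applies.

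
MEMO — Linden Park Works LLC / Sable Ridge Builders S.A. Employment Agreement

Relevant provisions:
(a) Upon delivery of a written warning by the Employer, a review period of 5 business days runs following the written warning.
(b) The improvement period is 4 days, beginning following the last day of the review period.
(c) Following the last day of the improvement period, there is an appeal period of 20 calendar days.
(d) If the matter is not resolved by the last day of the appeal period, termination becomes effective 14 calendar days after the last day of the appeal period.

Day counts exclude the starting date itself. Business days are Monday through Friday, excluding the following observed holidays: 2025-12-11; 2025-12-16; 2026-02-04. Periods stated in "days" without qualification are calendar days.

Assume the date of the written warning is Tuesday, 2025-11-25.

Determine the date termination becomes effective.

2026-01-09

The last day of the review period: 5 business days after Tuesday, 2025-11-25, skipping weekends — Nov 26, Nov 27, Nov 28, Dec 1, Dec 2 — lands on Tuesday, 2025-12-02.
Adding 4 calendar days to 2025-12-02 gives 2025-12-06, which is the last day of the improvement period.
Adding 20 calendar days to 2025-12-06 gives 2025-12-26, which is the last day of the appeal period.
The date termination becomes effective: 14 calendar days after 2025-12-26 is 2026-01-09.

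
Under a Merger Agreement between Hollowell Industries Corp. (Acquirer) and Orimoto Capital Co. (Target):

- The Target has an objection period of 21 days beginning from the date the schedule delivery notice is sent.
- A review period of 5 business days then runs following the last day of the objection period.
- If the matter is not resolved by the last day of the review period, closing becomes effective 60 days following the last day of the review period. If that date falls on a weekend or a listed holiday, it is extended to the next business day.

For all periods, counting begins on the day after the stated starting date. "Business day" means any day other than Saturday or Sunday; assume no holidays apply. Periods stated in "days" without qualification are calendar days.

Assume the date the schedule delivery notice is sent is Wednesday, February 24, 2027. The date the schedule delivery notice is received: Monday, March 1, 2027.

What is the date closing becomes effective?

Adding 21 calendar days to February 24, 2027 gives March 17, 2027, which is the last day of the objection period.
From Wednesday, March 17, 2027, 5 business days (Mar 18, Mar 19, Mar 22, Mar 23, Mar 24, skipping weekends) brings us to Wednesday, March 24, 2027, which is the last day of the review period.
Adding 60 calendar days to March 24, 2027 gives May 23, 2027, which is the date closing becomes effective. That falls on a Sunday, so it rolls to the next business day, Monday, May 24, 2027.

May 24, 2027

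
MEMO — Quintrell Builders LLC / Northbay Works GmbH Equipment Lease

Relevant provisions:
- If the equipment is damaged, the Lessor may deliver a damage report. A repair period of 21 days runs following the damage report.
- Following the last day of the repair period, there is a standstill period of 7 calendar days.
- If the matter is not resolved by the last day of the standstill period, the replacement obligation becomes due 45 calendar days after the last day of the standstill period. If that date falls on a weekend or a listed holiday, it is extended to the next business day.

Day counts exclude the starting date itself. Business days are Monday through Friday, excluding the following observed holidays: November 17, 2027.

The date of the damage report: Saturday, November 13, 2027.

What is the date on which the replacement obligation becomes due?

January 25, 2028

Adding 21 calendar days to November 13, 2027 gives December 4, 2027, which is the last day of the repair period.
Adding 7 calendar days to December 4, 2027 gives December 11, 2027, which is the last day of the standstill period.
The date on which the replacement obligation becomes due: 45 calendar days after December 11, 2027 is January 25, 2028. January 25, 2028 is a Tuesday and is not a listed holiday, so no roll-forward applies.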